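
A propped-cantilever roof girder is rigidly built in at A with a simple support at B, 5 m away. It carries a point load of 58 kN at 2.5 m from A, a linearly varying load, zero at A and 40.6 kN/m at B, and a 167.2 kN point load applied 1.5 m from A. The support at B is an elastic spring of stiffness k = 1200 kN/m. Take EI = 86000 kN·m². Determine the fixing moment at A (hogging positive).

Remove the prop at B; the released (primary) structure is a cantilever built in at A.
Free-end deflection of the primary structure under the applied loading (downward +):
  point load 58 at a = 2.5: Pa²(3L − a)/(6EI) = 755.2/EI
  triangular load, peak 40.6 at the free end: 11w₀L⁴/(120EI) = 2326/EI
  point load 167.2 at a = 1.5: Pa²(3L − a)/(6EI) = 846.5/EI
  δ_0 = 3928/EI
Tip deflection under a unit load at B: L³/(3EI) = 41.67/EI.
With EI = 86000 kN·m²: δ_0 = 0.045671 m and δ_{BB} = 0.000484 m/kN.
Compatibility — the spring shortens by R_B/k under the reaction it provides: δ_0 − R_B·δ_{BB} = R_B/k. With 1/k = 0.000833 m/kN, R_B = δ_0 / (δ_{BB} + 1/k) = 0.045671 / (0.000484 + 0.000833) = 34.66 kN.
Moment equilibrium about A: M_A = Σ(load moments about A) − R_B·L = 734.1 − 34.66×5 = 560.9 kN·m.

M_A = 560.9 kN·m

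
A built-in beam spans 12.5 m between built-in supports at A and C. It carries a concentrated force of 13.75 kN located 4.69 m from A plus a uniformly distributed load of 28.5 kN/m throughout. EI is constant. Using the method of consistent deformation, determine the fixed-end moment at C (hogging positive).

M_C = 386.2 kN·m

Release both end moments; the primary structure is a simply-supported span AC with redundants M_A and M_C.
On the primary (simply-supported) span, the end slopes from the loading are:
  at A: point load 13.75 at a = 4.69: Pab(L + b)/(6LEI) = 136.4/EI
  at C: point load 13.75 at a = 4.69: Pab(L + a)/(6LEI) = 115.4/EI
  at A: UDL 28.5: wL³/(24EI) = 2319/EI
  at C: UDL 28.5: wL³/(24EI) = 2319/EI
  θ_A0 = 2456/EI,  θ_C0 = 2435/EI
Flexibility coefficients: a unit moment at one end gives L/(3EI) there and L/(6EI) at the far end, so f₁₁ = f₂₂ = 4.167/EI and f₁₂ = f₂₁ = 2.083/EI.
Compatibility — zero rotation at each built-in end:
  4.167 M_A + 2.083 M_C = 2456
  2.083 M_A + 4.167 M_C = 2435
Solving the pair gives M_A = 396.3 kN·m and M_C = 386.2 kN·m (hogging).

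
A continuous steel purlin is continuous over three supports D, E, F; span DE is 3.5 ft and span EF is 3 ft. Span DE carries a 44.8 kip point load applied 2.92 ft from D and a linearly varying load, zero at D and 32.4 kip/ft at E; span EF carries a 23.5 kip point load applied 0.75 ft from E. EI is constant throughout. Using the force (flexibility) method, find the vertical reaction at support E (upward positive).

Insert a hinge at E; M_E is the redundant, and each span becomes simply supported.
Discontinuity in slope at E on the released structure — sum the simple-span end rotations:
  span DE: point load 44.8 at a = 2.92: Pab(L + a)/(6LEI) = 23.2/EI
  span DE: triangular load, peak 32.4: w₀L³/(45EI) = 30.87/EI
  span EF: point load 23.5 at a = 0.75: Pab(L + b)/(6LEI) = 11.57/EI
  relative rotation θ_0 = (54.07 + 11.57)/EI = 65.63/EI
A unit hogging moment at E produces rotation L₁/(3EI) + L₂/(3EI) = 2.167/EI.
Compatibility: M_E·(L₁+L₂)/(3EI) = θ_0, giving M_E = 30.29 kip·ft (hogging).
Span DE, ΣM about D with M_E applied at E: R_E^{DE}·3.5 = 263.1 + 30.29, so R_E^{DE} = 83.83 kip and R_D = 101.5 − 83.83 = 17.67 kip.
Span EF, ΣM about F: R_E^{EF}·3 = 52.88 + 30.29, so R_E^{EF} = 27.72 kip and R_F = 23.5 − 27.72 = -4.222 kip.
R_E = 83.83 + 27.72 = 111.6 kip.

R_E = 111.6 kip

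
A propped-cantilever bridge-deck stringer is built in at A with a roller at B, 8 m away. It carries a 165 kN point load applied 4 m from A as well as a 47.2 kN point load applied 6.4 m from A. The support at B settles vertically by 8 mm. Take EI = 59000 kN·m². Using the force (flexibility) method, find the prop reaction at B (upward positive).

R_B = 82.03 kN

Choose R_B as the redundant. The primary structure is the cantilever fixed at A.
Primary-structure tip deflection at B by superposition:
  point load 165 at a = 4: Pa²(3L − a)/(6EI) = 8800/EI
  point load 47.2 at a = 6.4: Pa²(3L − a)/(6EI) = 5671/EI
  δ_0 = 14471/EI
Tip deflection under a unit load at B: L³/(3EI) = 170.7/EI.
With EI = 59000 kN·m²: δ_0 = 0.24527 m and δ_{BB} = 0.002893 m/kN.
Compatibility — the beam at B must follow the support down by 0.008 m: δ_0 − R_B·δ_{BB} = 0.008, so R_B = (0.24527 − 0.008)/0.002893 = 82.03 kN.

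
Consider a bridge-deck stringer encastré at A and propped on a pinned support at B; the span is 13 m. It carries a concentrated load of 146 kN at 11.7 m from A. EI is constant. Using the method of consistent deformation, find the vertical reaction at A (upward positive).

R_A = 21.83 kN

Release the roller at B. Primary structure: cantilever fixed at A.
Free-end deflection of the primary structure under the applied loading (downward +):
  point load 146 at a = 11.7: Pa²(3L − a)/(6EI) = 90936/EI
Flexibility coefficient — unit upward force at B: δ_{BB} = L³/(3EI) = 732.3/EI.
Compatibility at B: δ_0 − R_B·δ_{BB} = 0, so R_B = 90936/732.3 = 124.2 kN.
Vertical equilibrium: R_A = ΣP − R_B = 146 − 124.2 = 21.83 kN.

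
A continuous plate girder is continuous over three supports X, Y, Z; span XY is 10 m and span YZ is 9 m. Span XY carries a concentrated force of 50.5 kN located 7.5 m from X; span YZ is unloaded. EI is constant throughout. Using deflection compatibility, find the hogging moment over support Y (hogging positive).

M_Y = 43.61 kN·m

Insert a hinge at Y; M_Y is the redundant, and each span becomes simply supported.
Rotations at Y on the released spans (each span's end-slope, ×1/EI):
  span XY: point load 50.5 at a = 7.5: Pab(L + a)/(6LEI) = 276.2/EI
  relative rotation θ_0 = (276.2 + 0)/EI = 276.2/EI
A unit hogging moment at Y produces rotation L₁/(3EI) + L₂/(3EI) = 6.333/EI.
Compatibility: M_Y·(L₁+L₂)/(3EI) = θ_0, giving M_Y = 43.61 kN·m (hogging).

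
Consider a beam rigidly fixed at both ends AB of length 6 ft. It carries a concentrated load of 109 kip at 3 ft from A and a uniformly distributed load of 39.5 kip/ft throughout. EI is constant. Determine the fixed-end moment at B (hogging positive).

Release both end moments; the primary structure is a simply-supported span AB with redundants M_A and M_B.
End rotations of the released simple span under the applied load (×1/EI):
  at A: point load 109 at a = 3: Pab(L + b)/(6LEI) = 245.2/EI
  at B: point load 109 at a = 3: Pab(L + a)/(6LEI) = 245.2/EI
  at A: UDL 39.5: wL³/(24EI) = 355.5/EI
  at B: UDL 39.5: wL³/(24EI) = 355.5/EI
  θ_A0 = 600.8/EI,  θ_B0 = 600.8/EI
Flexibility coefficients: a unit moment at one end gives L/(3EI) there and L/(6EI) at the far end, so f₁₁ = f₂₂ = 2/EI and f₁₂ = f₂₁ = 1/EI.
Compatibility — zero rotation at each built-in end:
  2 M_A + 1 M_B = 600.8
  1 M_A + 2 M_B = 600.8
Solving the pair gives M_A = 200.2 kip·ft and M_B = 200.2 kip·ft (hogging).

M_B = 200.2 kip·ft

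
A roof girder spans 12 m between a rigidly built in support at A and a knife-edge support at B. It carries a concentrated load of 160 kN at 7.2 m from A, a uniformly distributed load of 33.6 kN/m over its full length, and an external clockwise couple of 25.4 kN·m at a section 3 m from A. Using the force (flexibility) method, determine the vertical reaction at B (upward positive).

Release the roller at B. Primary structure: cantilever fixed at A.
Primary-structure tip deflection at B by superposition:
  point load 160 at a = 7.2: Pa²(3L − a)/(6EI) = 39813/EI
  UDL 33.6: wL⁴/(8EI) = 87091/EI
  clockwise couple 25.4 at a = 3: M₀a(2L − a)/(2EI) = 800.1/EI
  δ_0 = 127704/EI
Tip deflection under a unit load at B: L³/(3EI) = 576/EI.
Compatibility at B: δ_0 − R_B·δ_{BB} = 0, so R_B = 127704/576 = 221.7 kN.

R_B = 221.7 kN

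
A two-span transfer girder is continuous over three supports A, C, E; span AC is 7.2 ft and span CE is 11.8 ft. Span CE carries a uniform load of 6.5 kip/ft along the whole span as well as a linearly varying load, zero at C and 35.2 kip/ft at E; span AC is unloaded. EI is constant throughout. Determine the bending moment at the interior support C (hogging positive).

Release continuity at C by inserting a hinge; the redundant is the internal moment M_C. The primary structure is two simply-supported spans AC and CE.
Discontinuity in slope at C on the released structure — sum the simple-span end rotations:
  span CE: UDL 6.5: wL³/(24EI) = 445/EI
  span CE: triangular load, peak 35.2: 7w₀L³/(360EI) = 1125/EI
  relative rotation θ_0 = (0 + 1570)/EI = 1570/EI
A unit hogging moment at C produces rotation L₁/(3EI) + L₂/(3EI) = 6.333/EI.
Slope continuity at C: θ_0 = M_C·6.333/EI, so M_C = 1570/6.333 = 247.8 kip·ft (hogging).

M_C = 247.8 kip·ft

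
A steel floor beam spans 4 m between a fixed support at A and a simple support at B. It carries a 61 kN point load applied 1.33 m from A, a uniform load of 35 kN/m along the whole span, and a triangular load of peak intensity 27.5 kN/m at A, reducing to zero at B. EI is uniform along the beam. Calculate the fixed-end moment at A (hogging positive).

M_A = 144.5 kN·m

Take the reaction at B as the redundant and release it; the primary structure is a cantilever fixed at A.
Deflection at B on the released cantilever, summing each load's contribution:
  point load 61 at a = 1.33: Pa²(3L − a)/(6EI) = 191.9/EI
  UDL 35: wL⁴/(8EI) = 1120/EI
  triangular load, peak 27.5 at the fixed end: w₀L⁴/(30EI) = 234.7/EI
  δ_0 = 1547/EI
Tip deflection under a unit load at B: L³/(3EI) = 21.33/EI.
Compatibility at B: δ_0 − R_B·δ_{BB} = 0, so R_B = 1547/21.33 = 72.49 kN.
Moment equilibrium about A: M_A = Σ(load moments about A) − R_B·L = 434.5 − 72.49×4 = 144.5 kN·m.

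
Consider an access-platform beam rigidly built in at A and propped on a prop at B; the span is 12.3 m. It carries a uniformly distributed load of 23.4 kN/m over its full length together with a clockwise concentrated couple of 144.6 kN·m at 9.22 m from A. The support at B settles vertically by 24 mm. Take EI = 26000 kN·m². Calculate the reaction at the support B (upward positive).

R_B = 123.5 kN

Release the roller at B. Primary structure: cantilever fixed at A.
Deflection at B on the released cantilever, summing each load's contribution:
  UDL 23.4: wL⁴/(8EI) = 66949/EI
  clockwise couple 144.6 at a = 9.22: M₀a(2L − a)/(2EI) = 10252/EI
  δ_0 = 77202/EI
Flexibility coefficient — unit upward force at B: δ_{BB} = L³/(3EI) = 620.3/EI.
With EI = 26000 kN·m²: δ_0 = 2.9693 m and δ_{BB} = 0.023857 m/kN.
Compatibility — the beam at B must follow the support down by 0.024 m: δ_0 − R_B·δ_{BB} = 0.024, so R_B = (2.9693 − 0.024)/0.023857 = 123.5 kN.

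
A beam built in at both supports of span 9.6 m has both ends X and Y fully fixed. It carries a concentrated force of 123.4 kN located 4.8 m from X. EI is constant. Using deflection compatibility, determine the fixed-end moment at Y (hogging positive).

M_Y = 148.1 kN·m

Take the two fixed-end moments M_X, M_Y as redundants; the released structure is the simple span XY.
End rotations of the released simple span under the applied load (×1/EI):
  at X: point load 123.4 at a = 4.8: Pab(L + b)/(6LEI) = 710.8/EI
  at Y: point load 123.4 at a = 4.8: Pab(L + a)/(6LEI) = 710.8/EI
  θ_X0 = 710.8/EI,  θ_Y0 = 710.8/EI
Flexibility coefficients: a unit moment at one end gives L/(3EI) there and L/(6EI) at the far end, so f₁₁ = f₂₂ = 3.2/EI and f₁₂ = f₂₁ = 1.6/EI.
Compatibility — zero rotation at each built-in end:
  3.2 M_X + 1.6 M_Y = 710.8
  1.6 M_X + 3.2 M_Y = 710.8
Solving the pair gives M_X = 148.1 kN·m and M_Y = 148.1 kN·m (hogging).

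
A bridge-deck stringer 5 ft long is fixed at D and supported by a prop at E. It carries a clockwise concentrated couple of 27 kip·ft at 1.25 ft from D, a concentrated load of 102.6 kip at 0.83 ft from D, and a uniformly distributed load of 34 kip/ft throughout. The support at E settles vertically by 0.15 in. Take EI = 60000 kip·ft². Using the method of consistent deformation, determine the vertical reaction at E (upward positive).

R_E = 53.3 kip

Choose R_E as the redundant. The primary structure is the cantilever fixed at D.
Deflection at E on the released cantilever, summing each load's contribution:
  clockwise couple 27 at a = 1.25: M₀a(2L − a)/(2EI) = 147.7/EI
  point load 102.6 at a = 0.83: Pa²(3L − a)/(6EI) = 166.9/EI
  UDL 34: wL⁴/(8EI) = 2656/EI
  δ_0 = 2971/EI
Tip deflection under a unit load at E: L³/(3EI) = 41.67/EI.
With EI = 60000 kip·ft²: δ_0 = 0.049514 ft and δ_{EE} = 0.000694 ft/kip.
Compatibility — the beam at E must follow the support down by 0.0125 ft: δ_0 − R_E·δ_{EE} = 0.0125, so R_E = (0.049514 − 0.0125)/0.000694 = 53.3 kip.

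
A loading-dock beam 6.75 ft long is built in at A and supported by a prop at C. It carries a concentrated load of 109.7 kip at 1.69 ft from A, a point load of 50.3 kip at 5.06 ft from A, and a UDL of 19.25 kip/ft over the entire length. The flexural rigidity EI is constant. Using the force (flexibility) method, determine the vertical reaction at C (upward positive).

Remove the prop at C; the released (primary) structure is a cantilever built in at A.
Free-end deflection of the primary structure under the applied loading (downward +):
  point load 109.7 at a = 1.69: Pa²(3L − a)/(6EI) = 969.2/EI
  point load 50.3 at a = 5.06: Pa²(3L − a)/(6EI) = 3260/EI
  UDL 19.25: wL⁴/(8EI) = 4995/EI
  δ_0 = 9225/EI
Flexibility coefficient — unit upward force at C: δ_{CC} = L³/(3EI) = 102.5/EI.
The prop prevents deflection at C: R_C = δ_0/δ_{CC} = 9225/102.5 = 89.98 kip.

R_C = 89.98 kip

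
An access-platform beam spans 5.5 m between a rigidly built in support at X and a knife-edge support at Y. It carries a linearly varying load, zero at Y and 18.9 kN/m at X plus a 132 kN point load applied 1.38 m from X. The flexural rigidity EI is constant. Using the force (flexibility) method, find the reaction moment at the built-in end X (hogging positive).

Take the reaction at Y as the redundant and release it; the primary structure is a cantilever fixed at X.
Free-end deflection of the primary structure under the applied loading (downward +):
  triangular load, peak 18.9 at the fixed end: w₀L⁴/(30EI) = 576.5/EI
  point load 132 at a = 1.38: Pa²(3L − a)/(6EI) = 633.5/EI
  δ_0 = 1210/EI
Tip deflection under a unit load at Y: L³/(3EI) = 55.46/EI.
Compatibility at Y: δ_0 − R_Y·δ_{YY} = 0, so R_Y = 1210/55.46 = 21.82 kN.
Moment equilibrium about X: M_X = Σ(load moments about X) − R_Y·L = 277.4 − 21.82×5.5 = 157.5 kN·m.

M_X = 157.5 kN·m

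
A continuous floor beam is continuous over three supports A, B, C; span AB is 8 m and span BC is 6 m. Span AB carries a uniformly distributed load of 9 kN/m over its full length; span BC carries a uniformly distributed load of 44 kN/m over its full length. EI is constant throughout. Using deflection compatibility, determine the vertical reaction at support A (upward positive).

R_A = 20.25 kN

Take M_B as the redundant. Released structure: two simple spans AB and BC with a hinge at B.
End slopes at the hinge B, treating each span as simply supported:
  span AB: UDL 9: wL³/(24EI) = 192/EI
  span BC: UDL 44: wL³/(24EI) = 396/EI
  relative rotation θ_0 = (192 + 396)/EI = 588/EI
A unit hogging moment at B produces rotation L₁/(3EI) + L₂/(3EI) = 4.667/EI.
Compatibility: M_B·(L₁+L₂)/(3EI) = θ_0, giving M_B = 126 kN·m (hogging).
Span AB, ΣM about A with M_B applied at B: R_B^{AB}·8 = 288 + 126, so R_B^{AB} = 51.75 kN and R_A = 72 − 51.75 = 20.25 kN.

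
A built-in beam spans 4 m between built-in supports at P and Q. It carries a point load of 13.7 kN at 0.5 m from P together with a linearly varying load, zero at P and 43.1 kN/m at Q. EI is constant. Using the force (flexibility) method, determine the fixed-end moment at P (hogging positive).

Release both end moments; the primary structure is a simply-supported span PQ with redundants M_P and M_Q.
Simple-span end rotations at P and Q under the given loads:
  at P: point load 13.7 at a = 0.5: Pab(L + b)/(6LEI) = 7.492/EI
  at Q: point load 13.7 at a = 0.5: Pab(L + a)/(6LEI) = 4.495/EI
  at P: triangular load, peak 43.1: 7w₀L³/(360EI) = 53.64/EI
  at Q: triangular load, peak 43.1: w₀L³/(45EI) = 61.3/EI
  θ_P0 = 61.13/EI,  θ_Q0 = 65.79/EI
Flexibility coefficients: a unit moment at one end gives L/(3EI) there and L/(6EI) at the far end, so f₁₁ = f₂₂ = 1.333/EI and f₁₂ = f₂₁ = 0.6667/EI.
Compatibility — zero rotation at each built-in end:
  1.333 M_P + 0.6667 M_Q = 61.13
  0.6667 M_P + 1.333 M_Q = 65.79
Solving the pair gives M_P = 28.23 kN·m and M_Q = 35.23 kN·m (hogging).

M_P = 28.23 kN·m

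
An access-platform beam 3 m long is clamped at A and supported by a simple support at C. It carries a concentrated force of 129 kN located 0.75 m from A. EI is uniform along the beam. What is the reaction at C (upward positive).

R_C = 11.09 kN

Remove the prop at C; the released (primary) structure is a cantilever built in at A.
Deflection at C on the released cantilever, summing each load's contribution:
  point load 129 at a = 0.75: Pa²(3L − a)/(6EI) = 99.77/EI
Tip deflection under a unit load at C: L³/(3EI) = 9/EI.
The prop prevents deflection at C: R_C = δ_0/δ_{CC} = 99.77/9 = 11.09 kN.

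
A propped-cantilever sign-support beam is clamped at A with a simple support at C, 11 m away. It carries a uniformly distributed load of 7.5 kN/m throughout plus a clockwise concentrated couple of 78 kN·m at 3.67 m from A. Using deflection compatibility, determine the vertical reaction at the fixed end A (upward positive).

Choose R_C as the redundant. The primary structure is the cantilever fixed at A.
Primary-structure tip deflection at C by superposition:
  UDL 7.5: wL⁴/(8EI) = 13726/EI
  clockwise couple 78 at a = 3.67: M₀a(2L − a)/(2EI) = 2624/EI
  δ_0 = 16350/EI
Tip deflection under a unit load at C: L³/(3EI) = 443.7/EI.
Compatibility at C: δ_0 − R_C·δ_{CC} = 0, so R_C = 16350/443.7 = 36.85 kN.
Vertical equilibrium: R_A = ΣP − R_C = 82.5 − 36.85 = 45.65 kN.

R_A = 45.65 kN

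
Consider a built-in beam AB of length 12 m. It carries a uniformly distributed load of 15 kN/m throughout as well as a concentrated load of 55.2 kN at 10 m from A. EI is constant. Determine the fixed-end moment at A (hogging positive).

Release both end moments; the primary structure is a simply-supported span AB with redundants M_A and M_B.
Simple-span end rotations at A and B under the given loads:
  at A: UDL 15: wL³/(24EI) = 1080/EI
  at B: UDL 15: wL³/(24EI) = 1080/EI
  at A: point load 55.2 at a = 10: Pab(L + b)/(6LEI) = 214.7/EI
  at B: point load 55.2 at a = 10: Pab(L + a)/(6LEI) = 337.3/EI
  θ_A0 = 1295/EI,  θ_B0 = 1417/EI
Flexibility coefficients: a unit moment at one end gives L/(3EI) there and L/(6EI) at the far end, so f₁₁ = f₂₂ = 4/EI and f₁₂ = f₂₁ = 2/EI.
Compatibility — zero rotation at each built-in end:
  4 M_A + 2 M_B = 1295
  2 M_A + 4 M_B = 1417
Solving the pair gives M_A = 195.3 kN·m and M_B = 256.7 kN·m (hogging).

M_A = 195.3 kN·m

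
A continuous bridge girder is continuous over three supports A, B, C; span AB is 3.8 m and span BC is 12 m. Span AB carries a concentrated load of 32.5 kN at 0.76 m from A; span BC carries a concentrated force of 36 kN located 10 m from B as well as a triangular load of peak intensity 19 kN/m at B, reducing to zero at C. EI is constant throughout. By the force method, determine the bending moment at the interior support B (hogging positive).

M_B = 168 kN·m

Insert a hinge at B; M_B is the redundant, and each span becomes simply supported.
Rotations at B on the released spans (each span's end-slope, ×1/EI):
  span AB: point load 32.5 at a = 0.76: Pab(L + a)/(6LEI) = 15.02/EI
  span BC: point load 36 at a = 10: Pab(L + b)/(6LEI) = 140/EI
  span BC: triangular load, peak 19: w₀L³/(45EI) = 729.6/EI
  relative rotation θ_0 = (15.02 + 869.6)/EI = 884.6/EI
A unit hogging moment at B produces rotation L₁/(3EI) + L₂/(3EI) = 5.267/EI.
Slope continuity at B: θ_0 = M_B·5.267/EI, so M_B = 884.6/5.267 = 168 kN·m (hogging).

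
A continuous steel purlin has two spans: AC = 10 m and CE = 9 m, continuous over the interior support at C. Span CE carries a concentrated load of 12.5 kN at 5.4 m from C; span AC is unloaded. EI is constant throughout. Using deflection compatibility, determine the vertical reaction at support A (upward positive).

R_A = -0.8953 kN

Take M_C as the redundant. Released structure: two simple spans AC and CE with a hinge at C.
Rotations at C on the released spans (each span's end-slope, ×1/EI):
  span CE: point load 12.5 at a = 5.4: Pab(L + b)/(6LEI) = 56.7/EI
  relative rotation θ_0 = (0 + 56.7)/EI = 56.7/EI
A unit hogging moment at C produces rotation L₁/(3EI) + L₂/(3EI) = 6.333/EI.
Slope continuity at C: θ_0 = M_C·6.333/EI, so M_C = 56.7/6.333 = 8.953 kN·m (hogging).
Span AC, ΣM about A with M_C applied at C: R_C^{AC}·10 = 0 + 8.953, so R_C^{AC} = 0.8953 kN and R_A = 0 − 0.8953 = -0.8953 kN.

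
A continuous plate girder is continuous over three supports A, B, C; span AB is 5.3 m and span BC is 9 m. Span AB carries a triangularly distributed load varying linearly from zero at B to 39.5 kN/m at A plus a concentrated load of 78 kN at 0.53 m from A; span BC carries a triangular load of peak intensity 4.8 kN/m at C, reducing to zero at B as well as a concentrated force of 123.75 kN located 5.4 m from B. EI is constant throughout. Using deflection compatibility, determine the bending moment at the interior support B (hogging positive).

Release continuity at B by inserting a hinge; the redundant is the internal moment M_B. The primary structure is two simply-supported spans AB and BC.
Discontinuity in slope at B on the released structure — sum the simple-span end rotations:
  span AB: triangular load, peak 39.5: 7w₀L³/(360EI) = 114.3/EI
  span AB: point load 78 at a = 0.53: Pab(L + a)/(6LEI) = 36.15/EI
  span BC: triangular load, peak 4.8: 7w₀L³/(360EI) = 68.04/EI
  span BC: point load 123.75 at a = 5.4: Pab(L + b)/(6LEI) = 561.3/EI
  relative rotation θ_0 = (150.5 + 629.4)/EI = 779.9/EI
A unit hogging moment at B produces rotation L₁/(3EI) + L₂/(3EI) = 4.767/EI.
Compatibility: M_B·(L₁+L₂)/(3EI) = θ_0, giving M_B = 163.6 kN·m (hogging).

M_B = 163.6 kN·m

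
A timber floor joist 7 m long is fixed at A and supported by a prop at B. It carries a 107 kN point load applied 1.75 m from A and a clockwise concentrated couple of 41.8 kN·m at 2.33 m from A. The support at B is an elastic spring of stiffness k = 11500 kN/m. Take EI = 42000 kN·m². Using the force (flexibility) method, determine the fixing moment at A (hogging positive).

M_A = 133 kN·m

Release the roller at B. Primary structure: cantilever fixed at A.
Deflection at B on the released cantilever, summing each load's contribution:
  point load 107 at a = 1.75: Pa²(3L − a)/(6EI) = 1051/EI
  clockwise couple 41.8 at a = 2.33: M₀a(2L − a)/(2EI) = 568.3/EI
  δ_0 = 1620/EI
Tip deflection under a unit load at B: L³/(3EI) = 114.3/EI.
With EI = 42000 kN·m²: δ_0 = 0.038562 m and δ_{BB} = 0.002722 m/kN.
Compatibility — the spring shortens by R_B/k under the reaction it provides: δ_0 − R_B·δ_{BB} = R_B/k. With 1/k = 0.000087 m/kN, R_B = δ_0 / (δ_{BB} + 1/k) = 0.038562 / (0.002722 + 0.000087) = 13.73 kN.
Moment equilibrium about A: M_A = Σ(load moments about A) − R_B·L = 229.1 − 13.73×7 = 133 kN·m.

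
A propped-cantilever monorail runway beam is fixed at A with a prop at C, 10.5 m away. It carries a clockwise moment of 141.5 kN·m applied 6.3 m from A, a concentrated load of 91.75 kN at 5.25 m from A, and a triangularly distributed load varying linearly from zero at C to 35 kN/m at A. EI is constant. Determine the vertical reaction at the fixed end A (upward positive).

Choose R_C as the redundant. The primary structure is the cantilever fixed at A.
Primary-structure tip deflection at C by superposition:
  clockwise couple 141.5 at a = 6.3: M₀a(2L − a)/(2EI) = 6552/EI
  point load 91.75 at a = 5.25: Pa²(3L − a)/(6EI) = 11064/EI
  triangular load, peak 35 at the fixed end: w₀L⁴/(30EI) = 14181/EI
  δ_0 = 31797/EI
Tip deflection under a unit load at C: L³/(3EI) = 385.9/EI.
Compatibility at C: δ_0 − R_C·δ_{CC} = 0, so R_C = 31797/385.9 = 82.4 kN.
Vertical equilibrium: R_A = ΣP − R_C = 275.5 − 82.4 = 193.1 kN.

R_A = 193.1 kN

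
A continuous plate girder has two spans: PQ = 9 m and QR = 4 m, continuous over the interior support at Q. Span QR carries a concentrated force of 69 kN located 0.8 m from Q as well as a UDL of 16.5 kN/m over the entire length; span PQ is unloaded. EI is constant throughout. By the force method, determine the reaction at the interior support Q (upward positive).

R_Q = 96.28 kN

Take M_Q as the redundant. Released structure: two simple spans PQ and QR with a hinge at Q.
End slopes at the hinge Q, treating each span as simply supported:
  span QR: point load 69 at a = 0.8: Pab(L + b)/(6LEI) = 52.99/EI
  span QR: UDL 16.5: wL³/(24EI) = 44/EI
  relative rotation θ_0 = (0 + 96.99)/EI = 96.99/EI
A unit hogging moment at Q produces rotation L₁/(3EI) + L₂/(3EI) = 4.333/EI.
Compatibility: M_Q·(L₁+L₂)/(3EI) = θ_0, giving M_Q = 22.38 kN·m (hogging).
Span PQ, ΣM about P with M_Q applied at Q: R_Q^{PQ}·9 = 0 + 22.38, so R_Q^{PQ} = 2.487 kN and R_P = 0 − 2.487 = -2.487 kN.
Span QR, ΣM about R: R_Q^{QR}·4 = 352.8 + 22.38, so R_Q^{QR} = 93.8 kN and R_R = 135 − 93.8 = 41.2 kN.
R_Q = 2.487 + 93.8 = 96.28 kN.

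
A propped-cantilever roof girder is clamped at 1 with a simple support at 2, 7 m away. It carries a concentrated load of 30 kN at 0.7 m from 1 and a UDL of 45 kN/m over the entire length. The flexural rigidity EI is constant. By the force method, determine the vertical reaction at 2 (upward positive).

Choose R_2 as the redundant. The primary structure is the cantilever fixed at 1.
Free-end deflection of the primary structure under the applied loading (downward +):
  point load 30 at a = 0.7: Pa²(3L − a)/(6EI) = 49.73/EI
  UDL 45: wL⁴/(8EI) = 13506/EI
  δ_0 = 13555/EI
Flexibility coefficient — unit upward force at 2: δ_{22} = L³/(3EI) = 114.3/EI.
The prop prevents deflection at 2: R_2 = δ_0/δ_{22} = 13555/114.3 = 118.6 kN.

R_2 = 118.6 kN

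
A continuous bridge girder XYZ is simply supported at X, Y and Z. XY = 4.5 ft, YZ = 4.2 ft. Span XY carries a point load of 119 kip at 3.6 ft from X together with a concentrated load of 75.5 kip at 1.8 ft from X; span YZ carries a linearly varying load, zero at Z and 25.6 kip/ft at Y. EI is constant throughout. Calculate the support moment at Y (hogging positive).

Insert a hinge at Y; M_Y is the redundant, and each span becomes simply supported.
Discontinuity in slope at Y on the released structure — sum the simple-span end rotations:
  span XY: point load 119 at a = 3.6: Pab(L + a)/(6LEI) = 115.7/EI
  span XY: point load 75.5 at a = 1.8: Pab(L + a)/(6LEI) = 85.62/EI
  span YZ: triangular load, peak 25.6: w₀L³/(45EI) = 42.15/EI
  relative rotation θ_0 = (201.3 + 42.15)/EI = 243.4/EI
A unit hogging moment at Y produces rotation L₁/(3EI) + L₂/(3EI) = 2.9/EI.
Slope continuity at Y: θ_0 = M_Y·2.9/EI, so M_Y = 243.4/2.9 = 83.94 kip·ft (hogging).

M_Y = 83.94 kip·ft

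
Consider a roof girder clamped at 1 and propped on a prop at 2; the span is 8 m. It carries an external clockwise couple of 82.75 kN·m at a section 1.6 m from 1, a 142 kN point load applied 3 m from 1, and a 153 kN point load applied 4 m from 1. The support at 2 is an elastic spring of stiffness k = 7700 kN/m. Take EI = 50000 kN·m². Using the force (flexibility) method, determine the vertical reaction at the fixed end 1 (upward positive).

R_1 = 218.3 kN

Release the roller at 2. Primary structure: cantilever fixed at 1.
Free-end deflection of the primary structure under the applied loading (downward +):
  clockwise couple 82.75 at a = 1.6: M₀a(2L − a)/(2EI) = 953.3/EI
  point load 142 at a = 3: Pa²(3L − a)/(6EI) = 4473/EI
  point load 153 at a = 4: Pa²(3L − a)/(6EI) = 8160/EI
  δ_0 = 13586/EI
Tip deflection under a unit load at 2: L³/(3EI) = 170.7/EI.
With EI = 50000 kN·m²: δ_0 = 0.27173 m and δ_{22} = 0.003413 m/kN.
Compatibility — the spring shortens by R_2/k under the reaction it provides: δ_0 − R_2·δ_{22} = R_2/k. With 1/k = 0.00013 m/kN, R_2 = δ_0 / (δ_{22} + 1/k) = 0.27173 / (0.003413 + 0.00013) = 76.69 kN.
Vertical equilibrium: R_1 = ΣP − R_2 = 295 − 76.69 = 218.3 kN.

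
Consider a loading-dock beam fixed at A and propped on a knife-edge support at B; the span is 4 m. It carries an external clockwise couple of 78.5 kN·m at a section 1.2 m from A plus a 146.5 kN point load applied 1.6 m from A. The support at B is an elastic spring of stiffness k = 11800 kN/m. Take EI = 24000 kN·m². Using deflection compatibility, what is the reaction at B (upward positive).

R_B = 41.53 kN

Release the roller at B. Primary structure: cantilever fixed at A.
Downward deflection at the released point B due to the loads:
  clockwise couple 78.5 at a = 1.2: M₀a(2L − a)/(2EI) = 320.3/EI
  point load 146.5 at a = 1.6: Pa²(3L − a)/(6EI) = 650.1/EI
  δ_0 = 970.3/EI
Flexibility coefficient — unit upward force at B: δ_{BB} = L³/(3EI) = 21.33/EI.
With EI = 24000 kN·m²: δ_0 = 0.040431 m and δ_{BB} = 0.000889 m/kN.
Compatibility — the spring shortens by R_B/k under the reaction it provides: δ_0 − R_B·δ_{BB} = R_B/k. With 1/k = 0.000085 m/kN, R_B = δ_0 / (δ_{BB} + 1/k) = 0.040431 / (0.000889 + 0.000085) = 41.53 kN.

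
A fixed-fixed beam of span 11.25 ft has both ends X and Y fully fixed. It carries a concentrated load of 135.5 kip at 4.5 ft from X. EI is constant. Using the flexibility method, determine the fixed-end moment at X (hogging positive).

Take the two fixed-end moments M_X, M_Y as redundants; the released structure is the simple span XY.
Simple-span end rotations at X and Y under the given loads:
  at X: point load 135.5 at a = 4.5: Pab(L + b)/(6LEI) = 1098/EI
  at Y: point load 135.5 at a = 4.5: Pab(L + a)/(6LEI) = 960.4/EI
  θ_X0 = 1098/EI,  θ_Y0 = 960.4/EI
Flexibility coefficients: a unit moment at one end gives L/(3EI) there and L/(6EI) at the far end, so f₁₁ = f₂₂ = 3.75/EI and f₁₂ = f₂₁ = 1.875/EI.
Compatibility — zero rotation at each built-in end:
  3.75 M_X + 1.875 M_Y = 1098
  1.875 M_X + 3.75 M_Y = 960.4
Solving the pair gives M_X = 219.5 kip·ft and M_Y = 146.3 kip·ft (hogging).

M_X = 219.5 kip·ft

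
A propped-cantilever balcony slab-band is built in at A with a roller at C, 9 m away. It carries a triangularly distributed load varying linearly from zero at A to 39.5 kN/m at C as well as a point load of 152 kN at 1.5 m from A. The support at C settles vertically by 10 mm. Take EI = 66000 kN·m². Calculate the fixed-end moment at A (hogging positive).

Take the reaction at C as the redundant and release it; the primary structure is a cantilever fixed at A.
Deflection at C on the released cantilever, summing each load's contribution:
  triangular load, peak 39.5 at the free end: 11w₀L⁴/(120EI) = 23756/EI
  point load 152 at a = 1.5: Pa²(3L − a)/(6EI) = 1454/EI
  δ_0 = 25210/EI
Flexibility coefficient — unit upward force at C: δ_{CC} = L³/(3EI) = 243/EI.
With EI = 66000 kN·m²: δ_0 = 0.38197 m and δ_{CC} = 0.003682 m/kN.
Compatibility — the beam at C must follow the support down by 0.01 m: δ_0 − R_C·δ_{CC} = 0.01, so R_C = (0.38197 − 0.01)/0.003682 = 101 kN.
Moment equilibrium about A: M_A = Σ(load moments about A) − R_C·L = 1294 − 101×9 = 385.2 kN·m.

M_A = 385.2 kN·m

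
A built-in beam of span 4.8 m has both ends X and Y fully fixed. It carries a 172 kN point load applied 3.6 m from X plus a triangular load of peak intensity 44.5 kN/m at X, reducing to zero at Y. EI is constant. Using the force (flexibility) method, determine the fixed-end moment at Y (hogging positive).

Release both end moments; the primary structure is a simply-supported span XY with redundants M_X and M_Y.
End rotations of the released simple span under the applied load (×1/EI):
  at X: point load 172 at a = 3.6: Pab(L + b)/(6LEI) = 154.8/EI
  at Y: point load 172 at a = 3.6: Pab(L + a)/(6LEI) = 216.7/EI
  at X: triangular load, peak 44.5: w₀L³/(45EI) = 109.4/EI
  at Y: triangular load, peak 44.5: 7w₀L³/(360EI) = 95.69/EI
  θ_X0 = 264.2/EI,  θ_Y0 = 312.4/EI
Flexibility coefficients: a unit moment at one end gives L/(3EI) there and L/(6EI) at the far end, so f₁₁ = f₂₂ = 1.6/EI and f₁₂ = f₂₁ = 0.8/EI.
Compatibility — zero rotation at each built-in end:
  1.6 M_X + 0.8 M_Y = 264.2
  0.8 M_X + 1.6 M_Y = 312.4
Solving the pair gives M_X = 89.96 kN·m and M_Y = 150.3 kN·m (hogging).

M_Y = 150.3 kN·m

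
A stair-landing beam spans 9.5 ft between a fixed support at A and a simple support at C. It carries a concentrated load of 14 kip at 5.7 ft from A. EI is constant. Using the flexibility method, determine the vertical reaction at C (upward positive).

Release the roller at C. Primary structure: cantilever fixed at A.
Free-end deflection of the primary structure under the applied loading (downward +):
  point load 14 at a = 5.7: Pa²(3L − a)/(6EI) = 1728/EI
Flexibility coefficient — unit upward force at C: δ_{CC} = L³/(3EI) = 285.8/EI.
The prop prevents deflection at C: R_C = δ_0/δ_{CC} = 1728/285.8 = 6.048 kip.

R_C = 6.048 kip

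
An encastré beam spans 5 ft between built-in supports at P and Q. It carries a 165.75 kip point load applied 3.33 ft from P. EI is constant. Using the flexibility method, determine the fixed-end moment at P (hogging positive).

M_P = 61.57 kip·ft

Take the two fixed-end moments M_P, M_Q as redundants; the released structure is the simple span PQ.
Simple-span end rotations at P and Q under the given loads:
  at P: point load 165.75 at a = 3.33: Pab(L + b)/(6LEI) = 204.9/EI
  at Q: point load 165.75 at a = 3.33: Pab(L + a)/(6LEI) = 255.9/EI
  θ_P0 = 204.9/EI,  θ_Q0 = 255.9/EI
Flexibility coefficients: a unit moment at one end gives L/(3EI) there and L/(6EI) at the far end, so f₁₁ = f₂₂ = 1.667/EI and f₁₂ = f₂₁ = 0.8333/EI.
Compatibility — zero rotation at each built-in end:
  1.667 M_P + 0.8333 M_Q = 204.9
  0.8333 M_P + 1.667 M_Q = 255.9
Solving the pair gives M_P = 61.57 kip·ft and M_Q = 122.8 kip·ft (hogging).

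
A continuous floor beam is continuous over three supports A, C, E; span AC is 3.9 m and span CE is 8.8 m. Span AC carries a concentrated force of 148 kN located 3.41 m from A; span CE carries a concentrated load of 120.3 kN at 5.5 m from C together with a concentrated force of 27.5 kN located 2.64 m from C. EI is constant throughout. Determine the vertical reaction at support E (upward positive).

R_E = 64.53 kN

Take M_C as the redundant. Released structure: two simple spans AC and CE with a hinge at C.
End slopes at the hinge C, treating each span as simply supported:
  span AC: point load 148 at a = 3.41: Pab(L + a)/(6LEI) = 77.25/EI
  span CE: point load 120.3 at a = 5.5: Pab(L + b)/(6LEI) = 500.4/EI
  span CE: point load 27.5 at a = 2.64: Pab(L + b)/(6LEI) = 126.7/EI
  relative rotation θ_0 = (77.25 + 627.1)/EI = 704.3/EI
A unit hogging moment at C produces rotation L₁/(3EI) + L₂/(3EI) = 4.233/EI.
Compatibility: M_C·(L₁+L₂)/(3EI) = θ_0, giving M_C = 166.4 kN·m (hogging).
Span CE, ΣM about E: R_C^{CE}·8.8 = 566.4 + 166.4, so R_C^{CE} = 83.27 kN and R_E = 147.8 − 83.27 = 64.53 kN.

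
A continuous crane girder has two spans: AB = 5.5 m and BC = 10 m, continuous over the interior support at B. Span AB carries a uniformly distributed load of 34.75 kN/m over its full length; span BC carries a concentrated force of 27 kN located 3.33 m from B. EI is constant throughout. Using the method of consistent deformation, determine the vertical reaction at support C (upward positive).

R_C = 1.104 kN

Release continuity at B by inserting a hinge; the redundant is the internal moment M_B. The primary structure is two simply-supported spans AB and BC.
Rotations at B on the released spans (each span's end-slope, ×1/EI):
  span AB: UDL 34.75: wL³/(24EI) = 240.9/EI
  span BC: point load 27 at a = 3.33: Pab(L + b)/(6LEI) = 166.6/EI
  relative rotation θ_0 = (240.9 + 166.6)/EI = 407.5/EI
A unit hogging moment at B produces rotation L₁/(3EI) + L₂/(3EI) = 5.167/EI.
Slope continuity at B: θ_0 = M_B·5.167/EI, so M_B = 407.5/5.167 = 78.87 kN·m (hogging).
Span BC, ΣM about C: R_B^{BC}·10 = 180.1 + 78.87, so R_B^{BC} = 25.9 kN and R_C = 27 − 25.9 = 1.104 kN.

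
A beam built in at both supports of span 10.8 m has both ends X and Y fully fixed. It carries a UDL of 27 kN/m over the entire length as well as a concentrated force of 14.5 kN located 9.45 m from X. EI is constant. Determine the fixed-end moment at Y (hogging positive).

Take the two fixed-end moments M_X, M_Y as redundants; the released structure is the simple span XY.
Simple-span end rotations at X and Y under the given loads:
  at X: UDL 27: wL³/(24EI) = 1417/EI
  at Y: UDL 27: wL³/(24EI) = 1417/EI
  at X: point load 14.5 at a = 9.45: Pab(L + b)/(6LEI) = 34.68/EI
  at Y: point load 14.5 at a = 9.45: Pab(L + a)/(6LEI) = 57.81/EI
  θ_X0 = 1452/EI,  θ_Y0 = 1475/EI
Flexibility coefficients: a unit moment at one end gives L/(3EI) there and L/(6EI) at the far end, so f₁₁ = f₂₂ = 3.6/EI and f₁₂ = f₂₁ = 1.8/EI.
Compatibility — zero rotation at each built-in end:
  3.6 M_X + 1.8 M_Y = 1452
  1.8 M_X + 3.6 M_Y = 1475
Solving the pair gives M_X = 264.6 kN·m and M_Y = 277.4 kN·m (hogging).

M_Y = 277.4 kN·m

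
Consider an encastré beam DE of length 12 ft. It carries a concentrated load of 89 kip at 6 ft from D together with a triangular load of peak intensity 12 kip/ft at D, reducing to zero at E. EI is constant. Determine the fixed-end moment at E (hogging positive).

M_E = 191.1 kip·ft

Release both end moments; the primary structure is a simply-supported span DE with redundants M_D and M_E.
On the primary (simply-supported) span, the end slopes from the loading are:
  at D: point load 89 at a = 6: Pab(L + b)/(6LEI) = 801/EI
  at E: point load 89 at a = 6: Pab(L + a)/(6LEI) = 801/EI
  at D: triangular load, peak 12: w₀L³/(45EI) = 460.8/EI
  at E: triangular load, peak 12: 7w₀L³/(360EI) = 403.2/EI
  θ_D0 = 1262/EI,  θ_E0 = 1204/EI
Flexibility coefficients: a unit moment at one end gives L/(3EI) there and L/(6EI) at the far end, so f₁₁ = f₂₂ = 4/EI and f₁₂ = f₂₁ = 2/EI.
Compatibility — zero rotation at each built-in end:
  4 M_D + 2 M_E = 1262
  2 M_D + 4 M_E = 1204
Solving the pair gives M_D = 219.9 kip·ft and M_E = 191.1 kip·ft (hogging).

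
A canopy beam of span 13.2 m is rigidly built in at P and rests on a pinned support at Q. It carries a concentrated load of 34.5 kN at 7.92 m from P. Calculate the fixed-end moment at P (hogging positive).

M_P = 76.51 kN·m

Release the roller at Q. Primary structure: cantilever fixed at P.
Deflection at Q on the released cantilever, summing each load's contribution:
  point load 34.5 at a = 7.92: Pa²(3L − a)/(6EI) = 11426/EI
Flexibility coefficient — unit upward force at Q: δ_{QQ} = L³/(3EI) = 766.7/EI.
Compatibility at Q: δ_0 − R_Q·δ_{QQ} = 0, so R_Q = 11426/766.7 = 14.9 kN.
Moment equilibrium about P: M_P = Σ(load moments about P) − R_Q·L = 273.2 − 14.9×13.2 = 76.51 kN·m.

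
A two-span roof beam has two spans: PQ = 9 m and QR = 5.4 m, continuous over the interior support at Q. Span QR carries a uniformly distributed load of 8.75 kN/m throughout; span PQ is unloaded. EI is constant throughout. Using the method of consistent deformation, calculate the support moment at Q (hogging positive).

Take M_Q as the redundant. Released structure: two simple spans PQ and QR with a hinge at Q.
Rotations at Q on the released spans (each span's end-slope, ×1/EI):
  span QR: UDL 8.75: wL³/(24EI) = 57.41/EI
  relative rotation θ_0 = (0 + 57.41)/EI = 57.41/EI
A unit hogging moment at Q produces rotation L₁/(3EI) + L₂/(3EI) = 4.8/EI.
Slope continuity at Q: θ_0 = M_Q·4.8/EI, so M_Q = 57.41/4.8 = 11.96 kN·m (hogging).

M_Q = 11.96 kN·m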